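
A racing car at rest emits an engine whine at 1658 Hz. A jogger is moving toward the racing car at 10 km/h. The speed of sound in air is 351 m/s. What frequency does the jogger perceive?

10 km/h = 2.778 m/s.
Moving observer, stationary source: f' = f · (v + v_o)/v.
f' = 1658 × (351 + 2.778)/351 = 1658 × 353.78/351 ≈ 1671 Hz.

1671 Hz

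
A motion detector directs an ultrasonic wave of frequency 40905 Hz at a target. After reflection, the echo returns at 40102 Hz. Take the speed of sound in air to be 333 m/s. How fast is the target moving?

3.3 m/s

Double Doppler shift off a moving reflector: f₂ = f₀ · (v + u)/(v − u) (u > 0 toward emitter).
Rearranging, u = v · (f₂ − f₀)/(f₂ + f₀) = 333 × -803/81007 ≈ -3.3 m/s.
So the target is moving at 3.3 m/s away from the emitter.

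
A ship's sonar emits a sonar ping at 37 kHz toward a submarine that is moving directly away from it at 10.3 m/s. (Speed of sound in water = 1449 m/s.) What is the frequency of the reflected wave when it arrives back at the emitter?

36.5 kHz

At the submarine (a moving observer), f₁ = f₀ · (v − u)/v = 37 × 1438.7/1449 ≈ 36.7 kHz.
The reflection then acts as a moving source: f₂ = f₁ · v/(v + u) ≈ 36.5 kHz.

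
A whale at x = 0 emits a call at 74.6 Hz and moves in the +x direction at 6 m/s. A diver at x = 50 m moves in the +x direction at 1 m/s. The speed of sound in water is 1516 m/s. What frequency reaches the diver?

The observer lies on the +x side, so the source is heading toward the observer and the observer is heading away from the source.
General Doppler shift: f' = f · (v − v_o)/(v − v_s).
f' = 74.6 × (1516 − 1)/(1516 − 6) = 74.6 × 1515/1510 ≈ 75 Hz.

75 Hz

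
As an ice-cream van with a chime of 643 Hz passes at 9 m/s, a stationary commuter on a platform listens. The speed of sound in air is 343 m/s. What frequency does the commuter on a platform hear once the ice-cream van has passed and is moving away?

Receding: f₂ = f · v/(v + v_s) = 643 × 343/352 ≈ 627 Hz.

627 Hz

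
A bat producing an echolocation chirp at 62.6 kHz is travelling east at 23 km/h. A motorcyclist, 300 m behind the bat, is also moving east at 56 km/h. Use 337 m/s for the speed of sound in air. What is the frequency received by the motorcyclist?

64.3 kHz

23 km/h = 6.389 m/s; 56 km/h = 15.56 m/s.
The motorcyclist is behind, so the bat is moving away from it while the motorcyclist is moving toward the bat.
Both move, so f' = f · (v + v_o)/(v + v_s).
f' = 62.6 × (337 + 15.56)/(337 + 6.389) = 62.6 × 352.56/343.39 ≈ 64.3 kHz.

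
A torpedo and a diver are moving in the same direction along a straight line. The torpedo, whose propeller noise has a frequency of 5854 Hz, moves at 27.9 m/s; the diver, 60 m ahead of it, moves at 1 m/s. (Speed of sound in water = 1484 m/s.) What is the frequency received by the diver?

The diver is ahead, so the torpedo is moving toward it while the diver is moving away from the torpedo.
Both move, so f' = f · (v − v_o)/(v − v_s).
f' = 5854 × (1484 − 1)/(1484 − 27.9) = 5854 × 1483/1456.1 ≈ 5962 Hz.

5962 Hz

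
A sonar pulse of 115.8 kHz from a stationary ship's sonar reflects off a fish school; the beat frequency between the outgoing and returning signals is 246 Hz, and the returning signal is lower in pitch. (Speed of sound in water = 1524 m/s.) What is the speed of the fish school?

1.62 m/s

Double Doppler shift off a moving reflector: f₂ = f₀ · (v + u)/(v − u) (u > 0 toward emitter).
Returning signal is lower, so f₂ = f₀ − Δf = 115800 − 246 = 115554 Hz.
Rearranging, u = v · (f₂ − f₀)/(f₂ + f₀) = 1524 × -246/231354 ≈ -1.62 m/s.
So the fish school is moving at 1.62 m/s away from the emitter.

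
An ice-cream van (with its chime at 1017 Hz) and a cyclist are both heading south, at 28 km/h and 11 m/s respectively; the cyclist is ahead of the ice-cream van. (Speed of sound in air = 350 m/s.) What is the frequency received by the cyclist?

1007 Hz

28 km/h = 7.778 m/s.
The cyclist is ahead, so the ice-cream van is moving toward it while the cyclist is moving away from the ice-cream van.
General Doppler shift: f' = f · (v − v_o)/(v − v_s).
f' = 1017 × (350 − 11)/(350 − 7.778) = 1017 × 339/342.22 ≈ 1007 Hz.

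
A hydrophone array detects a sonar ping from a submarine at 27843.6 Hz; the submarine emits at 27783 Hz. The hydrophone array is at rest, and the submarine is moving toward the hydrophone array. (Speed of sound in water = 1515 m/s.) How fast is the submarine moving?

3.3 m/s

f' = f · v/(v − v_s) ⇒ v_s = v · |1 − f/f'|.
v_s = 1515 × |1 − 27783/27843.6| = 1515 × 0.002176 ≈ 3.3 m/s.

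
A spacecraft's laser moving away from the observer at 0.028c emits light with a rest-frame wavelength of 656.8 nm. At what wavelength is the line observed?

Relativistic Doppler for wavelength: λ' = λ₀ · √((1 + β)/(1 − β)).
λ' = 656.8 × √(1.0280/0.9720) = 656.8 × 1.02840 ≈ 675.5 nm.

675.5 nm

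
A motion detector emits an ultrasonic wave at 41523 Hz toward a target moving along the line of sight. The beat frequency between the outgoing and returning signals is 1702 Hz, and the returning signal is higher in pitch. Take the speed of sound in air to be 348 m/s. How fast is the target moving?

Double Doppler shift off a moving reflector: f₂ = f₀ · (v + u)/(v − u) (u > 0 toward emitter).
Returning signal is higher, so f₂ = f₀ + Δf = 41523 + 1702 = 43225 Hz.
Rearranging, u = v · (f₂ − f₀)/(f₂ + f₀) = 348 × 1702/84748 ≈ 7.0 m/s.
So the target is moving at 7.0 m/s toward the emitter.

7.0 m/s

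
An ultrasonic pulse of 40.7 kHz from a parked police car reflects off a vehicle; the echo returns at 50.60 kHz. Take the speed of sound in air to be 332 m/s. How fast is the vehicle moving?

Double Doppler shift off a moving reflector: f₂ = f₀ · (v + u)/(v − u) (u > 0 toward emitter).
Rearranging, u = v · (f₂ − f₀)/(f₂ + f₀) = 332 × 9.90/91.30 ≈ 36 m/s.
So the vehicle is moving at 36 m/s toward the emitter.

36 m/s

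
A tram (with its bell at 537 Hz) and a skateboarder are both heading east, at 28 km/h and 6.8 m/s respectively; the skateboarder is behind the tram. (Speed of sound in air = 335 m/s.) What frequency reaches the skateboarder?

535 Hz

28 km/h = 7.778 m/s.
The skateboarder is behind, so the tram is moving away from it while the skateboarder is moving toward the tram.
General Doppler shift: f' = f · (v + v_o)/(v + v_s).
f' = 537 × (335 + 6.8)/(335 + 7.778) = 537 × 341.8/342.78 ≈ 535 Hz.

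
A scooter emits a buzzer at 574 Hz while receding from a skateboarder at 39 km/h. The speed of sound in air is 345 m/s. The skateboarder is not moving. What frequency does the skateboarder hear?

39 km/h = 10.83 m/s.
Moving source, stationary observer: f' = f · v/(v + v_s) since the source is receding.
f' = 574 × 345/(345 + 10.83) = 574 × 345/355.8 ≈ 557 Hz.

557 Hz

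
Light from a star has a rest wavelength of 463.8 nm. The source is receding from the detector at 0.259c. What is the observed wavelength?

604.6 nm

Relativistic Doppler for wavelength: λ' = λ₀ · √((1 + β)/(1 − β)).
λ' = 463.8 × √(1.2590/0.7410) = 463.8 × 1.30348 ≈ 604.6 nm.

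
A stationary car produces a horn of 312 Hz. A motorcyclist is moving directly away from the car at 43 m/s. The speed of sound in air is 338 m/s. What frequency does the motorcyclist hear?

272 Hz

Moving observer, stationary source: f' = f · (v − v_o)/v.
f' = 312 × (338 − 43)/338 = 312 × 295/338 ≈ 272 Hz.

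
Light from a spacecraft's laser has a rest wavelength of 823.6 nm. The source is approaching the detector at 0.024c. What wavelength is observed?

Relativistic Doppler for wavelength: λ' = λ₀ · √((1 − β)/(1 + β)).
λ' = 823.6 × √(0.9760/1.0240) = 823.6 × 0.97628 ≈ 804.1 nm.

804.1 nm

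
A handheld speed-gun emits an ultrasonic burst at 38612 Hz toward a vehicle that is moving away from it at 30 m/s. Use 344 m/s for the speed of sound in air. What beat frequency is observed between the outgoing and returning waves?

6194 Hz

The vehicle first receives the wave as a moving observer: f₁ = f₀ · (v − u)/v = 38612 × (344 − 30)/344 ≈ 35245 Hz.
The reflection then acts as a moving source: f₂ = f₁ · v/(v + u) ≈ 32418 Hz.
Beat frequency: |f₂ − f₀| = 2u·f₀/(v + u) = 2 × 30 × 38612/374 ≈ 6194 Hz.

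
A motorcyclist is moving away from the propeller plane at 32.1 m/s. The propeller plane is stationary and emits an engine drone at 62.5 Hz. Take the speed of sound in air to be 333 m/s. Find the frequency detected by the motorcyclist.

56.5 Hz

Moving observer, stationary source: f' = f · (v − v_o)/v.
f' = 62.5 × (333 − 32.1)/333 = 62.5 × 300.9/333 ≈ 56.5 Hz.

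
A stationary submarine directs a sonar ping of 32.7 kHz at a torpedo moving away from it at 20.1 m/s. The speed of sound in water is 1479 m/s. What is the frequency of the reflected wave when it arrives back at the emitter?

The torpedo first receives the wave as a moving observer: f₁ = f₀ · (v − u)/v = 32.7 × (1479 − 20.1)/1479 ≈ 32.3 kHz.
On reflection it acts as a source moving away from the stationary detector: f₂ = f₁ · v/(v + u) = 32.3 × 1479/1499.1 ≈ 31.8 kHz.

31.8 kHz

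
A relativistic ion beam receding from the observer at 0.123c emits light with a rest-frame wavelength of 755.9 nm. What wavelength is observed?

855.4 nm

Relativistic Doppler for wavelength: λ' = λ₀ · √((1 + β)/(1 − β)).
λ' = 755.9 × √(1.1230/0.8770) = 755.9 × 1.13159 ≈ 855.4 nm.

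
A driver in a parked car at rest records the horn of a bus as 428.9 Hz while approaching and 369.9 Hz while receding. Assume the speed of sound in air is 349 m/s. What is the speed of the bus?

26 m/s

f₁/f₂ = (v + v_s)/(v − v_s), so v_s = v · (f₁ − f₂)/(f₁ + f₂).
v_s = 349 × (428.9 − 369.9)/(428.9 + 369.9) = 349 × 59.0/798.8 ≈ 26 m/s.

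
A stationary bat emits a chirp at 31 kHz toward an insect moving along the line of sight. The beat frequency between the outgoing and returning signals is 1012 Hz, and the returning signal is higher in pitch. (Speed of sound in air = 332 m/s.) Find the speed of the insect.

Double Doppler shift off a moving reflector: f₂ = f₀ · (v + u)/(v − u) (u > 0 toward emitter).
Returning signal is higher, so f₂ = f₀ + Δf = 31000 + 1012 = 32012 Hz.
Rearranging, u = v · (f₂ − f₀)/(f₂ + f₀) = 332 × 1012/63012 ≈ 5.3 m/s.
So the insect is moving at 5.3 m/s toward the emitter.

5.3 m/s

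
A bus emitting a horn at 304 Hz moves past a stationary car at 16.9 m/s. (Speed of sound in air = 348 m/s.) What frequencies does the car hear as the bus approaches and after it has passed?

320 Hz approaching; 290 Hz receding

Approaching: f₁ = f · v/(v − v_s) = 304 × 348/331.1 ≈ 320 Hz.
Receding: f₂ = f · v/(v + v_s) = 304 × 348/364.9 ≈ 290 Hz.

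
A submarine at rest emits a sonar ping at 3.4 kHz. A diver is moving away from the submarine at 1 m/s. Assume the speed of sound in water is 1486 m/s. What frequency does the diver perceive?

3.40 kHz

Moving observer, stationary source: f' = f · (v − v_o)/v.
f' = 3.4 × (1486 − 1)/1486 = 3.4 × 1485/1486 ≈ 3.40 kHz.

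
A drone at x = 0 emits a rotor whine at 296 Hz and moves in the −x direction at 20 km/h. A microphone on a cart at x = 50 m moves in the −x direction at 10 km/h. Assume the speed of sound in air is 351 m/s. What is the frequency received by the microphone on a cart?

20 km/h = 5.556 m/s; 10 km/h = 2.778 m/s.
The observer lies on the +x side, so the source is heading away from the observer and the observer is heading toward the source.
General Doppler shift: f' = f · (v + v_o)/(v + v_s).
f' = 296 × (351 + 2.778)/(351 + 5.556) = 296 × 353.78/356.56 ≈ 294 Hz.

294 Hz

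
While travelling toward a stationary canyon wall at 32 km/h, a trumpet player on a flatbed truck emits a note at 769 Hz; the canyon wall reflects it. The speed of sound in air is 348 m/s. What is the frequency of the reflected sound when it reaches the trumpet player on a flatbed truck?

809 Hz

32 km/h = 8.889 m/s.
The canyon wall receives the sound from a moving source: f₁ = f₀ · v/(v − v_e) = 769 × 348/339.11 ≈ 789 Hz.
On the return leg the trumpet player on a flatbed truck is a moving observer: f₂ = f₁ · (v + v_e)/v = 789 × 356.89/348 ≈ 809 Hz.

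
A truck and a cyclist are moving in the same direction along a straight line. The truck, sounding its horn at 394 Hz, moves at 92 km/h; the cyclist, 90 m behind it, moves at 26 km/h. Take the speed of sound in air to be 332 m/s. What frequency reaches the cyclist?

374 Hz

92 km/h = 25.56 m/s; 26 km/h = 7.222 m/s.
The cyclist is behind, so the truck is moving away from it while the cyclist is moving toward the truck.
General Doppler shift: f' = f · (v + v_o)/(v + v_s).
f' = 394 × (332 + 7.222)/(332 + 25.56) = 394 × 339.22/357.56 ≈ 374 Hz.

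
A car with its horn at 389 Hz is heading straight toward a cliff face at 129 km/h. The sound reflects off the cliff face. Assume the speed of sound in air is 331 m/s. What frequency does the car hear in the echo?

129 km/h = 35.83 m/s.
The cliff face receives the sound from a moving source: f₁ = f₀ · v/(v − v_e) = 389 × 331/295.17 ≈ 436 Hz.
On the return leg the car is a moving observer: f₂ = f₁ · (v + v_e)/v = 436 × 366.83/331 ≈ 483 Hz.

483 Hz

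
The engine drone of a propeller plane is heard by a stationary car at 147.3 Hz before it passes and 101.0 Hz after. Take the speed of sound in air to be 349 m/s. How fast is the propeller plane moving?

65 m/s

f₁/f₂ = (v + v_s)/(v − v_s), so v_s = v · (f₁ − f₂)/(f₁ + f₂).
v_s = 349 × (147.3 − 101.0)/(147.3 + 101.0) = 349 × 46.3/248.3 ≈ 65 m/s.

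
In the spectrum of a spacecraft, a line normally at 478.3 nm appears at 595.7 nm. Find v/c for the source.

0.216c

λ'/λ₀ = 1.2455 > 1 (redshift), so the source is receding.
λ'/λ₀ = √((1 + β)/(1 − β)) for a receding source ⇒ β = (r² − 1)/(r² + 1) with r = λ'/λ₀.
β = (1.5512 − 1)/(1.5512 + 1) ≈ 0.216.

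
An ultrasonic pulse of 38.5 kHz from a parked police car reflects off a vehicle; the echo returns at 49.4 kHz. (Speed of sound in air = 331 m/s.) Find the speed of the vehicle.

41 m/s

Double Doppler shift off a moving reflector: f₂ = f₀ · (v + u)/(v − u) (u > 0 toward emitter).
Rearranging, u = v · (f₂ − f₀)/(f₂ + f₀) = 331 × 10.9/87.9 ≈ 41 m/s.
So the vehicle is moving at 41 m/s toward the emitter.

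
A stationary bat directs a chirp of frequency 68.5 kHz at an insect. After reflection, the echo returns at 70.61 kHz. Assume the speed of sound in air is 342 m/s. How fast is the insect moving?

Double Doppler shift off a moving reflector: f₂ = f₀ · (v + u)/(v − u) (u > 0 toward emitter).
Rearranging, u = v · (f₂ − f₀)/(f₂ + f₀) = 342 × 2.11/139.11 ≈ 5.2 m/s.
So the insect is moving at 5.2 m/s toward the emitter.

5.2 m/s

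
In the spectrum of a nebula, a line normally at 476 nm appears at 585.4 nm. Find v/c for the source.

0.204c

λ'/λ₀ = 1.2298 > 1 (redshift), so the source is receding.
λ'/λ₀ = √((1 + β)/(1 − β)) for a receding source ⇒ β = (r² − 1)/(r² + 1) with r = λ'/λ₀.
β = (1.5125 − 1)/(1.5125 + 1) ≈ 0.204.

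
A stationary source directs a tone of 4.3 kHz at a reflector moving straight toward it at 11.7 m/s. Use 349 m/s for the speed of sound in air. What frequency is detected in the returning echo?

4.60 kHz

At the reflector (a moving observer), f₁ = f₀ · (v + u)/v = 4.3 × 360.7/349 ≈ 4.44 kHz.
On reflection it acts as a source moving toward the stationary detector: f₂ = f₁ · v/(v − u) = 4.44 × 349/337.3 ≈ 4.60 kHz.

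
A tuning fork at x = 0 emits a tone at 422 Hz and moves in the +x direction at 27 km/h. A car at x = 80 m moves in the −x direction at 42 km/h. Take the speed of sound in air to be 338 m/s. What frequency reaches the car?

446 Hz

27 km/h = 7.5 m/s; 42 km/h = 11.67 m/s.
The observer lies on the +x side, so the source is heading toward the observer and the observer is heading toward the source.
Both move, so f' = f · (v + v_o)/(v − v_s).
f' = 422 × (338 + 11.67)/(338 − 7.5) = 422 × 349.67/330.5 ≈ 446 Hz.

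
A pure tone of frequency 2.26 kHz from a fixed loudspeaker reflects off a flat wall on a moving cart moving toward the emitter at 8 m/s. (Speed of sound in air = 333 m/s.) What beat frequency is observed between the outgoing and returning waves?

At the flat wall on a moving cart (a moving observer), f₁ = f₀ · (v + u)/v = 2.26 × 341/333 ≈ 2.3143 kHz.
On reflection it acts as a source moving toward the stationary detector: f₂ = f₁ · v/(v − u) = 2.3143 × 333/325 ≈ 2.3713 kHz.
Beat frequency (with f₀ = 2260 Hz): |f₂ − f₀| = 2u·f₀/(v − u) = 2 × 8 × 2260/325 ≈ 111 Hz.

111 Hz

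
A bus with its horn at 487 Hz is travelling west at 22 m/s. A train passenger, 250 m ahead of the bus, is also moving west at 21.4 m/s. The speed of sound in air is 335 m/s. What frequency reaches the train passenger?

488 Hz

The train passenger is ahead, so the bus is moving toward it while the train passenger is moving away from the bus.
With source approaching and observer receding, f' = f · (v − v_o)/(v − v_s).
f' = 487 × (335 − 21.4)/(335 − 22) = 487 × 313.6/313 ≈ 488 Hz.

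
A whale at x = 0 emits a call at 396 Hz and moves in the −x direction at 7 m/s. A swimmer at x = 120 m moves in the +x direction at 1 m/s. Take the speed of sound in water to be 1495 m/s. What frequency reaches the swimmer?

394 Hz

The observer lies on the +x side, so the source is heading away from the observer and the observer is heading away from the source.
With source receding and observer receding, f' = f · (v − v_o)/(v + v_s).
f' = 396 × (1495 − 1)/(1495 + 7) = 396 × 1494/1502 ≈ 394 Hz.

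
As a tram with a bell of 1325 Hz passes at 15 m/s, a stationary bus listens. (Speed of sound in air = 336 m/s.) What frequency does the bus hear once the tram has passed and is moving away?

1268 Hz

Receding: f₂ = f · v/(v + v_s) = 1325 × 336/351 ≈ 1268 Hz.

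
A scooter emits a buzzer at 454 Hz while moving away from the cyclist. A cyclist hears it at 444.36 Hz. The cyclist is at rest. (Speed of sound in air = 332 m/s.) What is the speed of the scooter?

f' = f · v/(v + v_s) ⇒ v_s = v · |1 − f/f'|.
v_s = 332 × |1 − 454/444.36| = 332 × 0.02169 ≈ 7.2 m/s.

7.2 m/s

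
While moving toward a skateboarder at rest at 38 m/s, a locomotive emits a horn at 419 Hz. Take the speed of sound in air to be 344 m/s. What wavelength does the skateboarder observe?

With the source moving toward a stationary observer, f' = f · v/(v − v_s).
f' = 419 × 344/(344 − 38) ≈ 471 Hz.
λ' = v/f' = 344/471.033 ≈ 73.0 cm.

73.0 cm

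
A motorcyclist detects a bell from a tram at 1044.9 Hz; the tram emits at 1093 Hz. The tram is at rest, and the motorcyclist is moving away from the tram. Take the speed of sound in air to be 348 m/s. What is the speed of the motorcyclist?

15.3 m/s

f' = f · (v − v_o)/v ⇒ v_o = v · |f'/f − 1|.
v_o = 348 × |1044.9/1093 − 1| = 348 × 0.04401 ≈ 15.3 m/s.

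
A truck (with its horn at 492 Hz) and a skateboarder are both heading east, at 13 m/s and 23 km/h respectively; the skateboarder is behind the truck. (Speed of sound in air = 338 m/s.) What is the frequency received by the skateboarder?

23 km/h = 6.389 m/s.
The skateboarder is behind, so the truck is moving away from it while the skateboarder is moving toward the truck.
With source receding and observer approaching, f' = f · (v + v_o)/(v + v_s).
f' = 492 × (338 + 6.389)/(338 + 13) = 492 × 344.39/351 ≈ 483 Hz.

483 Hz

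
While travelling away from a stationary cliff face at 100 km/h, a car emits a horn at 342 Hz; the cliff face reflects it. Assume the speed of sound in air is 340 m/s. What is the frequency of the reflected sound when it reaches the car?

290 Hz

100 km/h = 27.78 m/s.
The cliff face receives the sound from a moving source: f₁ = f₀ · v/(v + v_e) = 342 × 340/367.78 ≈ 316 Hz.
On the return leg the car is a moving observer: f₂ = f₁ · (v − v_e)/v = 316 × 312.22/340 ≈ 290 Hz.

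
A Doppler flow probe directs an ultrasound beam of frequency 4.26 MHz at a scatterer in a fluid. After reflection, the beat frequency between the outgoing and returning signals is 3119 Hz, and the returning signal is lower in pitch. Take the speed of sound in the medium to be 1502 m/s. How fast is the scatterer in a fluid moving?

Double Doppler shift off a moving reflector: f₂ = f₀ · (v + u)/(v − u) (u > 0 toward emitter).
Returning signal is lower, so f₂ = f₀ − Δf = 4260000 − 3119 = 4256881 Hz.
Rearranging, u = v · (f₂ − f₀)/(f₂ + f₀) = 1502 × -3119/8516881 ≈ -0.55 m/s.
So the scatterer in a fluid is moving at 0.55 m/s away from the emitter.

0.55 m/s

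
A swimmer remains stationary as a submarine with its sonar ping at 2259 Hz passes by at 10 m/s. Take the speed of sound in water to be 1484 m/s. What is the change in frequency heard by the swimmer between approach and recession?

30.4 Hz

Approaching: f₁ = f · v/(v − v_s) = 2259 × 1484/1474 ≈ 2274.3 Hz.
Receding: f₂ = f · v/(v + v_s) = 2259 × 1484/1494 ≈ 2243.9 Hz.
Drop: f₁ − f₂ = 2f·v·v_s/(v² − v_s²) = 2 × 2259 × 1484 × 10/(1484² − 10²) ≈ 30.4 Hz.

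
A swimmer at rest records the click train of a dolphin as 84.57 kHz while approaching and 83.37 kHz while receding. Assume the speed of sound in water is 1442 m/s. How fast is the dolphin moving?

10.3 m/s

f₁/f₂ = (v + v_s)/(v − v_s), so v_s = v · (f₁ − f₂)/(f₁ + f₂).
v_s = 1442 × (84.57 − 83.37)/(84.57 + 83.37) = 1442 × 1.20/167.94 ≈ 10.3 m/s.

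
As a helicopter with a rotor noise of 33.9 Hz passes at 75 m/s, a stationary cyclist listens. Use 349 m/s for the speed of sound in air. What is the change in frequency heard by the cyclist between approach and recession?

Approaching: f₁ = f · v/(v − v_s) = 33.9 × 349/274 ≈ 43.2 Hz.
Receding: f₂ = f · v/(v + v_s) = 33.9 × 349/424 ≈ 27.9 Hz.
Drop: f₁ − f₂ = 2f·v·v_s/(v² − v_s²) = 2 × 33.9 × 349 × 75/(349² − 75²) ≈ 15.3 Hz.

15.3 Hz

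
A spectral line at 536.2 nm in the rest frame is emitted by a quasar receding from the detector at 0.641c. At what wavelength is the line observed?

Relativistic Doppler for wavelength: λ' = λ₀ · √((1 + β)/(1 − β)).
λ' = 536.2 × √(1.6410/0.3590) = 536.2 × 2.13800 ≈ 1146.4 nm.

1146.4 nm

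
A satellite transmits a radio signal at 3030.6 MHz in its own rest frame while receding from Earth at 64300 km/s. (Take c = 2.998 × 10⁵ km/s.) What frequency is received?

β = v/c = 64300/299800 = 0.2145.
Relativistic Doppler for frequency: f' = f₀ · √((1 − β)/(1 + β)).
f' = 3030.6 × √(0.7855/1.2145) = 3030.6 × 0.80424 ≈ 2437.3 MHz.

2437.3 MHz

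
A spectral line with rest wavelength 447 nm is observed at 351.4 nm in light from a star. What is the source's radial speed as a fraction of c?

λ'/λ₀ = 0.7861 < 1 (blueshift), so the source is approaching.
λ'/λ₀ = √((1 − β)/(1 + β)) for an approaching source ⇒ β = (1 − r²)/(1 + r²) with r = λ'/λ₀.
β = (1 − 0.6180)/(1 + 0.6180) ≈ 0.236.

0.236c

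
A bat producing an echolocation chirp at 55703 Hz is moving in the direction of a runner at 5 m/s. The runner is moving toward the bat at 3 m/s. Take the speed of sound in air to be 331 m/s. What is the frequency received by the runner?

57070 Hz

With source approaching and observer approaching, f' = f · (v + v_o)/(v − v_s).
f' = 55703 × (331 + 3)/(331 − 5) = 55703 × 334/326 ≈ 57070 Hz.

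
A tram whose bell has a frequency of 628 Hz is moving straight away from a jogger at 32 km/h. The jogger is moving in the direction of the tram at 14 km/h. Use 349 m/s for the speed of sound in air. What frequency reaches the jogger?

32 km/h = 8.889 m/s; 14 km/h = 3.889 m/s.
Both move, so f' = f · (v + v_o)/(v + v_s).
f' = 628 × (349 + 3.889)/(349 + 8.889) = 628 × 352.89/357.89 ≈ 619 Hz.

619 Hz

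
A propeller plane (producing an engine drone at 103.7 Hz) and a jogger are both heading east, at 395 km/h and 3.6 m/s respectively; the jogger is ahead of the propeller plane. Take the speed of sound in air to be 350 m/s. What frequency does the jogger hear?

150 Hz

395 km/h = 109.7 m/s.
The jogger is ahead, so the propeller plane is moving toward it while the jogger is moving away from the propeller plane.
With source approaching and observer receding, f' = f · (v − v_o)/(v − v_s).
f' = 103.7 × (350 − 3.6)/(350 − 109.7) = 103.7 × 346.4/240.28 ≈ 150 Hz.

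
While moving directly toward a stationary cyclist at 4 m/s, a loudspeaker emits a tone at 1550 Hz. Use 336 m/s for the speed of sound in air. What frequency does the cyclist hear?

1569 Hz

Only the source moves, toward the listener, so f' = f · v/(v − v_s).
f' = 1550 × 336/(336 − 4) = 1550 × 336/332 ≈ 1569 Hz.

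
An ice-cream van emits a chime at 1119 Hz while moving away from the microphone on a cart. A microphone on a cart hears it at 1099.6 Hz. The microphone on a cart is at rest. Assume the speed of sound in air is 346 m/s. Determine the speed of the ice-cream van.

6.1 m/s

f' = f · v/(v + v_s) ⇒ v_s = v · |1 − f/f'|.
v_s = 346 × |1 − 1119/1099.6| = 346 × 0.01764 ≈ 6.1 m/s.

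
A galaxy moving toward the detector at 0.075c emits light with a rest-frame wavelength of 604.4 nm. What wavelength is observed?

Relativistic Doppler for wavelength: λ' = λ₀ · √((1 − β)/(1 + β)).
λ' = 604.4 × √(0.9250/1.0750) = 604.4 × 0.92761 ≈ 560.6 nm.

560.6 nm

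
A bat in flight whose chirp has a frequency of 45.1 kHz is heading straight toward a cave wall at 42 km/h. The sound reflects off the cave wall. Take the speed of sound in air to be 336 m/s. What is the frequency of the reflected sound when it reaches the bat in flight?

42 km/h = 11.67 m/s.
The cave wall receives the sound from a moving source: f₁ = f₀ · v/(v − v_e) = 45.1 × 336/324.33 ≈ 46.7 kHz.
On the return leg the bat in flight is a moving observer: f₂ = f₁ · (v + v_e)/v = 46.7 × 347.67/336 ≈ 48.3 kHz.

48.3 kHz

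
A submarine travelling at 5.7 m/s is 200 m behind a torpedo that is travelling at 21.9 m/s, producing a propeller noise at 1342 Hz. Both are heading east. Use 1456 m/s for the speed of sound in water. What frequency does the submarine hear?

The submarine is behind, so the torpedo is moving away from it while the submarine is moving toward the torpedo.
Both move, so f' = f · (v + v_o)/(v + v_s).
f' = 1342 × (1456 + 5.7)/(1456 + 21.9) = 1342 × 1461.7/1477.9 ≈ 1327 Hz.

1327 Hz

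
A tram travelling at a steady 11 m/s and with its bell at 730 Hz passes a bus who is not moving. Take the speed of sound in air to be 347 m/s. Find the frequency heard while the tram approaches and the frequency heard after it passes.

754 Hz approaching; 708 Hz receding

Approaching: f₁ = f · v/(v − v_s) = 730 × 347/336 ≈ 754 Hz.
Receding: f₂ = f · v/(v + v_s) = 730 × 347/358 ≈ 708 Hz.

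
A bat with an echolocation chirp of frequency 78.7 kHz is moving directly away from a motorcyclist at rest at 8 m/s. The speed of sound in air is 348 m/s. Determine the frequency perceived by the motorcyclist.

76.9 kHz

Moving source, stationary observer: f' = f · v/(v + v_s) since the source is receding.
f' = 78.7 × 348/(348 + 8) = 78.7 × 348/356 ≈ 76.9 kHz.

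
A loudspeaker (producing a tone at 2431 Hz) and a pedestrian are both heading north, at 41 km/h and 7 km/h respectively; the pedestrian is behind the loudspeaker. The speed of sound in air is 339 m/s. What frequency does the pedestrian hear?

2365 Hz

41 km/h = 11.39 m/s; 7 km/h = 1.944 m/s.
The pedestrian is behind, so the loudspeaker is moving away from it while the pedestrian is moving toward the loudspeaker.
General Doppler shift: f' = f · (v + v_o)/(v + v_s).
f' = 2431 × (339 + 1.944)/(339 + 11.39) = 2431 × 340.94/350.39 ≈ 2365 Hz.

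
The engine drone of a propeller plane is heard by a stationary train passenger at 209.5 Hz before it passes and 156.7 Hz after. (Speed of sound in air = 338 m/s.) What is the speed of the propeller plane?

49 m/s

f₁/f₂ = (v + v_s)/(v − v_s), so v_s = v · (f₁ − f₂)/(f₁ + f₂).
v_s = 338 × (209.5 − 156.7)/(209.5 + 156.7) = 338 × 52.8/366.2 ≈ 49 m/s.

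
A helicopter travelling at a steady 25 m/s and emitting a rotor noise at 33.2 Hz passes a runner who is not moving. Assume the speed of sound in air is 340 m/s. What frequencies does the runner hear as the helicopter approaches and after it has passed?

Approaching: f₁ = f · v/(v − v_s) = 33.2 × 340/315 ≈ 35.8 Hz.
Receding: f₂ = f · v/(v + v_s) = 33.2 × 340/365 ≈ 30.9 Hz.

35.8 Hz approaching; 30.9 Hz receding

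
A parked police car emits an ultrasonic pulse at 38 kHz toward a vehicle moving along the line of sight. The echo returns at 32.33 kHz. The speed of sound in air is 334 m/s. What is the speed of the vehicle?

Double Doppler shift off a moving reflector: f₂ = f₀ · (v + u)/(v − u) (u > 0 toward emitter).
Rearranging, u = v · (f₂ − f₀)/(f₂ + f₀) = 334 × -5.67/70.33 ≈ -27 m/s.
So the vehicle is moving at 27 m/s away from the emitter.

27 m/s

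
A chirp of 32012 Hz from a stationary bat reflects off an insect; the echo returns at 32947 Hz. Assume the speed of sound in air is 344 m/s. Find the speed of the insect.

5.0 m/s

Double Doppler shift off a moving reflector: f₂ = f₀ · (v + u)/(v − u) (u > 0 toward emitter).
Rearranging, u = v · (f₂ − f₀)/(f₂ + f₀) = 344 × 935/64959 ≈ 5.0 m/s.
So the insect is moving at 5.0 m/s toward the emitter.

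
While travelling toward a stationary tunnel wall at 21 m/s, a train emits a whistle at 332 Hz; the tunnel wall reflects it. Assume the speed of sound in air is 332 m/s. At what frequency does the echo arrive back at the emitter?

377 Hz

The tunnel wall receives the sound from a moving source: f₁ = f₀ · v/(v − v_e) = 332 × 332/311 ≈ 354 Hz.
On the return leg the train is a moving observer: f₂ = f₁ · (v + v_e)/v = 354 × 353/332 ≈ 377 Hz.
Equivalently f₂ = f₀ · (v + v_e)/(v − v_e).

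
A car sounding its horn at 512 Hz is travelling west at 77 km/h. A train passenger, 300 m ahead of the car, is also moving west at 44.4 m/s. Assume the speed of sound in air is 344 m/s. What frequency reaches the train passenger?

77 km/h = 21.39 m/s.
The train passenger is ahead, so the car is moving toward it while the train passenger is moving away from the car.
Both move, so f' = f · (v − v_o)/(v − v_s).
f' = 512 × (344 − 44.4)/(344 − 21.39) = 512 × 299.6/322.61 ≈ 475 Hz.

475 Hz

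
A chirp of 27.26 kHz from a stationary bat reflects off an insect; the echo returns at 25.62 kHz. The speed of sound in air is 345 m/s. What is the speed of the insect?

Double Doppler shift off a moving reflector: f₂ = f₀ · (v + u)/(v − u) (u > 0 toward emitter).
Rearranging, u = v · (f₂ − f₀)/(f₂ + f₀) = 345 × -1.64/52.88 ≈ -10.7 m/s.
So the insect is moving at 10.7 m/s away from the emitter.

10.7 m/s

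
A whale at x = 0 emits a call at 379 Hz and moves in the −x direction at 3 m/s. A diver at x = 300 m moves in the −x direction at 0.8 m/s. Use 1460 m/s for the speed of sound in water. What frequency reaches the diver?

The observer lies on the +x side, so the source is heading away from the observer and the observer is heading toward the source.
With source receding and observer approaching, f' = f · (v + v_o)/(v + v_s).
f' = 379 × (1460 + 0.8)/(1460 + 3) = 379 × 1460.8/1463 ≈ 378 Hz.

378 Hz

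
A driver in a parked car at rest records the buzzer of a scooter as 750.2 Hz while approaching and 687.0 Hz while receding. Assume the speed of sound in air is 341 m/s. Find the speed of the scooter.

f₁/f₂ = (v + v_s)/(v − v_s), so v_s = v · (f₁ − f₂)/(f₁ + f₂).
v_s = 341 × (750.2 − 687.0)/(750.2 + 687.0) = 341 × 63.2/1437.2 ≈ 15.0 m/s.

15.0 m/s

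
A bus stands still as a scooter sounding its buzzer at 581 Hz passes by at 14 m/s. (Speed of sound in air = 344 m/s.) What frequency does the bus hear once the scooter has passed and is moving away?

Receding: f₂ = f · v/(v + v_s) = 581 × 344/358 ≈ 558 Hz.

558 Hz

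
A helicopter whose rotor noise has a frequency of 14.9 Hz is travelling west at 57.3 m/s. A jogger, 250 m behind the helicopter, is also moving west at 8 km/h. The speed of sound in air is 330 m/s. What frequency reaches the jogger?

12.8 Hz

8 km/h = 2.222 m/s.
The jogger is behind, so the helicopter is moving away from it while the jogger is moving toward the helicopter.
General Doppler shift: f' = f · (v + v_o)/(v + v_s).
f' = 14.9 × (330 + 2.222)/(330 + 57.3) = 14.9 × 332.22/387.3 ≈ 12.8 Hz.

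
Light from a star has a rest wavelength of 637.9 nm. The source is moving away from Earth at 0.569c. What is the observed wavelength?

Relativistic Doppler for wavelength: λ' = λ₀ · √((1 + β)/(1 − β)).
λ' = 637.9 × √(1.5690/0.4310) = 637.9 × 1.90798 ≈ 1217.1 nm.

1217.1 nm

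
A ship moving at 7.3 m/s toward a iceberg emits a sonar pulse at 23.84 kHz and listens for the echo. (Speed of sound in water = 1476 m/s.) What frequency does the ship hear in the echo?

The iceberg receives the sound from a moving source: f₁ = f₀ · v/(v − v_e) = 23.84 × 1476/1468.7 ≈ 24.0 kHz.
On the return leg the ship is a moving observer: f₂ = f₁ · (v + v_e)/v = 24.0 × 1483.3/1476 ≈ 24.1 kHz.
Equivalently f₂ = f₀ · (v + v_e)/(v − v_e).

24.1 kHz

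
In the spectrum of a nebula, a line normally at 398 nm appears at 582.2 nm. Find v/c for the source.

0.363

λ'/λ₀ = 1.4628 > 1 (redshift), so the source is receding.
λ'/λ₀ = √((1 + β)/(1 − β)) for a receding source ⇒ β = (r² − 1)/(r² + 1) with r = λ'/λ₀.
β = (2.1398 − 1)/(2.1398 + 1) ≈ 0.363.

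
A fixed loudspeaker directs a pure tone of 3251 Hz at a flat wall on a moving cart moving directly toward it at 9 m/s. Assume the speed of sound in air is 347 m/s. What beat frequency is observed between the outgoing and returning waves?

At the flat wall on a moving cart (a moving observer), f₁ = f₀ · (v + u)/v = 3251 × 356/347 ≈ 3335.3 Hz.
On reflection it acts as a source moving toward the stationary detector: f₂ = f₁ · v/(v − u) = 3335.3 × 347/338 ≈ 3424.1 Hz.
Beat frequency: |f₂ − f₀| = 2u·f₀/(v − u) = 2 × 9 × 3251/338 ≈ 173 Hz.

173 Hz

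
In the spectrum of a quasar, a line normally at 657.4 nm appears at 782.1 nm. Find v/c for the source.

λ'/λ₀ = 1.1897 > 1 (redshift), so the source is receding.
λ'/λ₀ = √((1 + β)/(1 − β)) for a receding source ⇒ β = (r² − 1)/(r² + 1) with r = λ'/λ₀.
β = (1.4154 − 1)/(1.4154 + 1) ≈ 0.172.

0.172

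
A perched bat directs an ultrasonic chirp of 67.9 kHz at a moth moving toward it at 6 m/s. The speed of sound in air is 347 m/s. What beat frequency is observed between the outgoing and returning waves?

2389 Hz

The moth first receives the wave as a moving observer: f₁ = f₀ · (v + u)/v = 67.9 × (347 + 6)/347 ≈ 69.07 kHz.
On reflection it acts as a source moving toward the stationary detector: f₂ = f₁ · v/(v − u) = 69.07 × 347/341 ≈ 70.29 kHz.
Equivalently f₂ = f₀ · (v + u)/(v − u).
Beat frequency (with f₀ = 67900 Hz): |f₂ − f₀| = 2u·f₀/(v − u) = 2 × 6 × 67900/341 ≈ 2389 Hz.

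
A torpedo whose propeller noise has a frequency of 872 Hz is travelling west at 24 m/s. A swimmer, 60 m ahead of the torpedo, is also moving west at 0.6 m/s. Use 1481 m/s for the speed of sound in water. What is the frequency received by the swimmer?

886 Hz

The swimmer is ahead, so the torpedo is moving toward it while the swimmer is moving away from the torpedo.
Both move, so f' = f · (v − v_o)/(v − v_s).
f' = 872 × (1481 − 0.6)/(1481 − 24) = 872 × 1480.4/1457 ≈ 886 Hz.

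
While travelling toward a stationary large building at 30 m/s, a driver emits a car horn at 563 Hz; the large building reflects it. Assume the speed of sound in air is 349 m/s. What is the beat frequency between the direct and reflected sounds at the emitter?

The large building receives the sound from a moving source: f₁ = f₀ · v/(v − v_e) = 563 × 349/319 ≈ 615.9 Hz.
On the return leg the driver is a moving observer: f₂ = f₁ · (v + v_e)/v = 615.9 × 379/349 ≈ 668.9 Hz.
Equivalently f₂ = f₀ · (v + v_e)/(v − v_e).
Beat against the emitted tone: |f₂ − f₀| = 2v_e·f₀/(v − v_e) = 2 × 30 × 563/319 ≈ 106 Hz.

106 Hz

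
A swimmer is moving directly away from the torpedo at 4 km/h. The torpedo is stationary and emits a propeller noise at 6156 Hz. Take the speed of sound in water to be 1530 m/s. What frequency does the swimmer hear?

4 km/h = 1.111 m/s.
Moving observer, stationary source: f' = f · (v − v_o)/v.
f' = 6156 × (1530 − 1.111)/1530 = 6156 × 1528.9/1530 ≈ 6152 Hz.

6152 Hz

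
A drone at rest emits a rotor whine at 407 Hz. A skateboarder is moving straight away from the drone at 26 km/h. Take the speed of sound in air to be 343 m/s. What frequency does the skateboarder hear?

26 km/h = 7.222 m/s.
Only the observer moves, away from the source, so f' = f · (v − v_o)/v.
f' = 407 × (343 − 7.222)/343 = 407 × 335.78/343 ≈ 398 Hz.

398 Hz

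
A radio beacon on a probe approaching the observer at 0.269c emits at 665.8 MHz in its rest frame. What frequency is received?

877.2 MHz

Relativistic Doppler for frequency: f' = f₀ · √((1 + β)/(1 − β)).
f' = 665.8 × √(1.2690/0.7310) = 665.8 × 1.31757 ≈ 877.2 MHz.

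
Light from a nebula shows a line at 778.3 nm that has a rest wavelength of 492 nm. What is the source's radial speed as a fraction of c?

0.429c

λ'/λ₀ = 1.5819 > 1 (redshift), so the source is receding.
λ'/λ₀ = √((1 + β)/(1 − β)) for a receding source ⇒ β = (r² − 1)/(r² + 1) with r = λ'/λ₀.
β = (2.5024 − 1)/(2.5024 + 1) ≈ 0.429.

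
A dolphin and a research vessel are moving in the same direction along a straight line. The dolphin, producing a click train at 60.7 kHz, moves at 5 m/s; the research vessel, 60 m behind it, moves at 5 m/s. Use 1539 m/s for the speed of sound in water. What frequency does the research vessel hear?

The research vessel is behind, so the dolphin is moving away from it while the research vessel is moving toward the dolphin.
Both move, so f' = f · (v + v_o)/(v + v_s).
f' = 60.7 × (1539 + 5)/(1539 + 5) = 60.7 × 1544/1544 ≈ 60.7 kHz.

60.7 kHz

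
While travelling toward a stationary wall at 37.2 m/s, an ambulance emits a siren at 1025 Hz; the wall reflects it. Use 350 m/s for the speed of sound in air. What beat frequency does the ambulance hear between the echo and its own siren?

The wall receives the sound from a moving source: f₁ = f₀ · v/(v − v_e) = 1025 × 350/312.8 ≈ 1147 Hz.
On the return leg the ambulance is a moving observer: f₂ = f₁ · (v + v_e)/v = 1147 × 387.2/350 ≈ 1269 Hz.
Beat against the emitted tone: |f₂ − f₀| = 2v_e·f₀/(v − v_e) = 2 × 37.2 × 1025/312.8 ≈ 244 Hz.

244 Hz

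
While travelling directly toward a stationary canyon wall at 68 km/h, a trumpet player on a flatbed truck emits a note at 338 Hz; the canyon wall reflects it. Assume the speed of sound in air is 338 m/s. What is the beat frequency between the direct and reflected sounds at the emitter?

40.0 Hz

68 km/h = 18.89 m/s.
The canyon wall receives the sound from a moving source: f₁ = f₀ · v/(v − v_e) = 338 × 338/319.11 ≈ 358.0 Hz.
On the return leg the trumpet player on a flatbed truck is a moving observer: f₂ = f₁ · (v + v_e)/v = 358.0 × 356.89/338 ≈ 378.0 Hz.
Beat against the emitted tone: |f₂ − f₀| = 2v_e·f₀/(v − v_e) = 2 × 18.89 × 338/319.11 ≈ 40.0 Hz.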